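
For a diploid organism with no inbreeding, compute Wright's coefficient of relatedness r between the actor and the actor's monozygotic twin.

Each parent–offspring link contributes a factor of 1/2, and independent paths through distinct common ancestors add.
Monozygotic twins share every allele identical by descent: r = 1.

1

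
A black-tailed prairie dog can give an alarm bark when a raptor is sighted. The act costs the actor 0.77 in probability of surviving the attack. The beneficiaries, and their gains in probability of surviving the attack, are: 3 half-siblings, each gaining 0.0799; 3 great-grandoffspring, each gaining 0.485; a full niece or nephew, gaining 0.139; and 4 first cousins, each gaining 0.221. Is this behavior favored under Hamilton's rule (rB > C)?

No

Hamilton's rule: the trait is favored when the sum of r·B over every recipient exceeds the actor's cost C.
r to a half-sibling = 1/4 (half-sibs share one parent — one path of length 2: r = (1/2)^2 = 1/4).
r to a great-grandoffspring = 0.125 (three parent–offspring links: r = (1/2)^3 = 1/8).
r to a full niece or nephew = 1/4 (full aunt/uncle↔niece/nephew: two paths of length 3 through the shared grandparent pair: r = 2·(1/2)^3 = 1/4).
r to a first cousin = 1/8 (first cousins share one grandparent pair — two paths of length 4: r = 2·(1/2)^4 = 1/8).
Summing one r·B term per recipient: 3·0.25·0.0799 + 3·0.125·0.485 + 1·0.25·0.139 + 4·0.125·0.221 = 0.38705.
0.38705 < 0.77: the indirect benefit is less than the cost.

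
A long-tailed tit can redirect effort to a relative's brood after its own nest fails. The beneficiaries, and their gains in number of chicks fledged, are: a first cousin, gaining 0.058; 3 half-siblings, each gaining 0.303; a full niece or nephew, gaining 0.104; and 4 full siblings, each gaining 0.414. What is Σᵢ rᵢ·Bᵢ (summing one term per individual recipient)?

r to a first cousin = 0.125 (first cousins share one grandparent pair — two paths of length 4: r = 2·(1/2)^4 = 1/8).
r to a half-sibling = 0.25 (half-sibs share one parent — one path of length 2: r = (1/2)^2 = 1/4).
r to a full niece or nephew = 1/4 (full aunt/uncle↔niece/nephew: two paths of length 3 through the shared grandparent pair: r = 2·(1/2)^3 = 1/4).
r to a full sibling = 0.5 (full sibs share both parents — two paths of length 2: r = 2·(1/2)^2 = 1/2).
Summing one r·B term per recipient: 1·0.125·0.058 + 3·0.25·0.303 + 1·0.25·0.104 + 4·0.5·0.414 = 1.0885.

1.0885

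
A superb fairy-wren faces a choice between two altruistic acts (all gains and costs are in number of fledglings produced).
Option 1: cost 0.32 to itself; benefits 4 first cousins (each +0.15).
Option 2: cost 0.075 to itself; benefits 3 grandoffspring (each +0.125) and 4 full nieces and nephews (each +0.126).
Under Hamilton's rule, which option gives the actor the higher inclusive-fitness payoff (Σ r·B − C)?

Option 2

Option 1: r to a first cousin = 0.125.
Option 1: Σ r·B − C = (4·0.125·0.15) − 0.32 = -0.245.
Option 2: r to a grandoffspring = 0.25.
Option 2: r to a full niece or nephew = 0.25.
Option 2: Σ r·B − C = (3·0.25·0.125 + 4·0.25·0.126) − 0.075 = 0.14475.
Option 2 has the higher net inclusive-fitness payoff.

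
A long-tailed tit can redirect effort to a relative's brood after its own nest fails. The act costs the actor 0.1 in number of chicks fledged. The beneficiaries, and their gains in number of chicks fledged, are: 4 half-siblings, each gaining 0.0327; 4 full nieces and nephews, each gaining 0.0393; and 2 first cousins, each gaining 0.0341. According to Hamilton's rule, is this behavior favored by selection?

Hamilton's rule: the trait is favored when the sum of r·B over every recipient exceeds the actor's cost C.
r to a half-sibling = 1/4 (half-sibs share one parent — one path of length 2: r = (1/2)^2 = 1/4).
r to a full niece or nephew = 1/4 (full aunt/uncle↔niece/nephew: two paths of length 3 through the shared grandparent pair: r = 2·(1/2)^3 = 1/4).
r to a first cousin = 0.125 (first cousins share one grandparent pair — two paths of length 4: r = 2·(1/2)^4 = 1/8).
Summing one r·B term per recipient: 4·0.25·0.0327 + 4·0.25·0.0393 + 2·0.125·0.0341 = 0.080525.
0.080525 < 0.1: the indirect benefit is less than the cost.

No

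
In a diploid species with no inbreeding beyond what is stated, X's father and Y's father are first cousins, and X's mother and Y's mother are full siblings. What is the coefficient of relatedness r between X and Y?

Independent pedigree routes through distinct common ancestors add.
X and Y are related in two ways: second cousins through their fathers (r = 1/32) and first cousins through their mothers (r = 1/8).
r = 1/32 + 1/8 = 5/32 = 0.15625.

0.15625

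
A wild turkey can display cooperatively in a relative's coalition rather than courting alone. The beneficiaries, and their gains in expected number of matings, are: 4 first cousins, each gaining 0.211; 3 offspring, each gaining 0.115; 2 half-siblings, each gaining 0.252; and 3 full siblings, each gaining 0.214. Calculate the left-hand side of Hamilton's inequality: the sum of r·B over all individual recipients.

r to a first cousin = 1/8 (first cousins share one grandparent pair — two paths of length 4: r = 2·(1/2)^4 = 1/8).
r to an offspring = 0.5 (one parent–offspring link: r = (1/2)^1 = 1/2).
r to a half-sibling = 0.25 (half-sibs share one parent — one path of length 2: r = (1/2)^2 = 1/4).
r to a full sibling = 1/2 (full sibs share both parents — two paths of length 2: r = 2·(1/2)^2 = 1/2).
Summing one r·B term per recipient: 4·0.125·0.211 + 3·0.5·0.115 + 2·0.25·0.252 + 3·0.5·0.214 = 0.725.

0.725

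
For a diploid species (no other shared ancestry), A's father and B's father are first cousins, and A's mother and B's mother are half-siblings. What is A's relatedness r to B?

Wright's path rule: contributions from independent ancestry routes add.
A and B are related in two ways: second cousins through their fathers (r = 1/32) and half first cousins through their mothers (r = 1/16).
r = 1/32 + 1/16 = 0.09375.

0.09375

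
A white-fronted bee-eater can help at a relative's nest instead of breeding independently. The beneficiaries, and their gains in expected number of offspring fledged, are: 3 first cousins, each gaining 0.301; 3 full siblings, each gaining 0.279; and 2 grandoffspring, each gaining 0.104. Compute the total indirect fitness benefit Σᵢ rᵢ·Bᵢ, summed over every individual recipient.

0.583375

r to a first cousin = 1/8 (first cousins share one grandparent pair — two paths of length 4: r = 2·(1/2)^4 = 1/8).
r to a full sibling = 0.5 (full sibs share both parents — two paths of length 2: r = 2·(1/2)^2 = 1/2).
r to a grandoffspring = 0.25 (two parent–offspring links: r = (1/2)^2 = 1/4).
Summing one r·B term per recipient: 3·0.125·0.301 + 3·0.5·0.279 + 2·0.25·0.104 = 0.583375.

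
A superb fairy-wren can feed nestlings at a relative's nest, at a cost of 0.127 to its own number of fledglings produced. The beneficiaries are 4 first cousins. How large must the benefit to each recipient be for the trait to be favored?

r to a first cousin = 0.125 (first cousins share one grandparent pair — two paths of length 4: r = 2·(1/2)^4 = 1/8).
Hamilton's rule with n recipients of equal r: n·r·B > C, so B > C/(n·r) = 0.127/(4·0.125) = 0.254.

0.254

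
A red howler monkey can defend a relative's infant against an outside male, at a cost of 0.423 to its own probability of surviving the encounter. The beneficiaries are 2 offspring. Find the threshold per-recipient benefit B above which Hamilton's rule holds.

r to an offspring = 1/2 (one parent–offspring link: r = (1/2)^1 = 1/2).
Hamilton's rule with n recipients of equal r: n·r·B > C, so B > C/(n·r) = 0.423/(2·0.5) = 0.423.

0.423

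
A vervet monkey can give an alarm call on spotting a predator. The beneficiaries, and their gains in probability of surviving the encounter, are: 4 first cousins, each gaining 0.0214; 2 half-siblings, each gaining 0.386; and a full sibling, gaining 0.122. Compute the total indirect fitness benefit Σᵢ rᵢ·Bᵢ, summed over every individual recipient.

r to a first cousin = 1/8 (first cousins share one grandparent pair — two paths of length 4: r = 2·(1/2)^4 = 1/8).
r to a half-sibling = 1/4 (half-sibs share one parent — one path of length 2: r = (1/2)^2 = 1/4).
r to a full sibling = 1/2 (full sibs share both parents — two paths of length 2: r = 2·(1/2)^2 = 1/2).
Summing one r·B term per recipient: 4·0.125·0.0214 + 2·0.25·0.386 + 1·0.5·0.122 = 0.2647.

0.2647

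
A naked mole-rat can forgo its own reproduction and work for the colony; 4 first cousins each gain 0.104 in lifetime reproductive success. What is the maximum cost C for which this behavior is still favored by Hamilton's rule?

r to a first cousin = 0.125 (first cousins share one grandparent pair — two paths of length 4: r = 2·(1/2)^4 = 1/8).
Hamilton's rule: n·r·B > C, so the trait is favored while C < n·r·B = 4·0.125·0.104 = 0.052.

0.052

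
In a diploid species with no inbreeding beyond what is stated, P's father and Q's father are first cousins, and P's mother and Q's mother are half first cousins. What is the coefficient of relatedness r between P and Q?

Independent pedigree routes through distinct common ancestors add.
P and Q are related in two ways: second cousins through their fathers (r = 1/32) and half second cousins through their mothers (r = 1/64).
r = 1/32 + 1/64 = 0.046875.

0.046875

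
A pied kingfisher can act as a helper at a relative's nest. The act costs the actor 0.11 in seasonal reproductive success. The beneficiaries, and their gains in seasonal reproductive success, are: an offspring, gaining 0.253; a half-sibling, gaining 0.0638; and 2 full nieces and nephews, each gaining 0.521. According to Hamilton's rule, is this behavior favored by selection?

Hamilton's rule: the trait is favored when the sum of r·B over every recipient exceeds the actor's cost C.
r to an offspring = 0.5 (one parent–offspring link: r = (1/2)^1 = 1/2).
r to a half-sibling = 1/4 (half-sibs share one parent — one path of length 2: r = (1/2)^2 = 1/4).
r to a full niece or nephew = 1/4 (full aunt/uncle↔niece/nephew: two paths of length 3 through the shared grandparent pair: r = 2·(1/2)^3 = 1/4).
Summing one r·B term per recipient: 1·0.5·0.253 + 1·0.25·0.0638 + 2·0.25·0.521 = 0.40295.
0.40295 > 0.11: the indirect benefit exceeds the cost.

Yes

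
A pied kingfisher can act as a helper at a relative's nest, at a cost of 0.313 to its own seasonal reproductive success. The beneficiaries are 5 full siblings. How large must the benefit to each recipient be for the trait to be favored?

r to a full sibling = 0.5 (full sibs share both parents — two paths of length 2: r = 2·(1/2)^2 = 1/2).
Hamilton's rule with n recipients of equal r: n·r·B > C, so B > C/(n·r) = 0.313/(5·0.5) = 0.1252.

0.1252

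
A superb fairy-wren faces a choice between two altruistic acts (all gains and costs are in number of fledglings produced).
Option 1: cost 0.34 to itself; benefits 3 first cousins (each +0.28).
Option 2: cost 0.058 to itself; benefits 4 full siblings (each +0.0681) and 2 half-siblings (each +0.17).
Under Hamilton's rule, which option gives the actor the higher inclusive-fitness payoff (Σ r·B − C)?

Option 2

Option 1: r to a first cousin = 0.125.
Option 1: Σ r·B − C = (3·0.125·0.28) − 0.34 = -0.235.
Option 2: r to a full sibling = 0.5.
Option 2: r to a half-sibling = 0.25.
Option 2: Σ r·B − C = (4·0.5·0.0681 + 2·0.25·0.17) − 0.058 = 0.1632.
Option 2 has the higher net inclusive-fitness payoff.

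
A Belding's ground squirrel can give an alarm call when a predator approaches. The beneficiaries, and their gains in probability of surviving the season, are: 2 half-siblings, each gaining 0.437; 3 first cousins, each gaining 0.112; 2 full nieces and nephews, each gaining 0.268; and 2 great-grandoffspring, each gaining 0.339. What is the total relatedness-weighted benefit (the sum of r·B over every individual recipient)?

0.47925

r to a half-sibling = 1/4 (half-sibs share one parent — one path of length 2: r = (1/2)^2 = 1/4).
r to a first cousin = 1/8 (first cousins share one grandparent pair — two paths of length 4: r = 2·(1/2)^4 = 1/8).
r to a full niece or nephew = 0.25 (full aunt/uncle↔niece/nephew: two paths of length 3 through the shared grandparent pair: r = 2·(1/2)^3 = 1/4).
r to a great-grandoffspring = 1/8 (three parent–offspring links: r = (1/2)^3 = 1/8).
Summing one r·B term per recipient: 2·0.25·0.437 + 3·0.125·0.112 + 2·0.25·0.268 + 2·0.125·0.339 = 0.47925.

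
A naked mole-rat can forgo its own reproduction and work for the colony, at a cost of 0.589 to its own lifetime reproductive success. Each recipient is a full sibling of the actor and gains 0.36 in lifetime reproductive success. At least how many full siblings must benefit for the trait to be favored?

4

r to a full sibling = 0.5 (full sibs share both parents — two paths of length 2: r = 2·(1/2)^2 = 1/2).
Hamilton's rule: n·r·B > C  ⇒  n > C/(r·B) = 0.589/(0.5·0.36) = 3.272.
The smallest integer exceeding 3.272 is 4.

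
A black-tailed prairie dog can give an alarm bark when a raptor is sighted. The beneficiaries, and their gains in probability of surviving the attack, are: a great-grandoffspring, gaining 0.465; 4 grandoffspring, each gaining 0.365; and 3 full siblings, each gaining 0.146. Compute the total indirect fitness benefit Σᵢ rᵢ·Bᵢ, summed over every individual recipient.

r to a great-grandoffspring = 1/8 (three parent–offspring links: r = (1/2)^3 = 1/8).
r to a grandoffspring = 1/4 (two parent–offspring links: r = (1/2)^2 = 1/4).
r to a full sibling = 0.5 (full sibs share both parents — two paths of length 2: r = 2·(1/2)^2 = 1/2).
Summing one r·B term per recipient: 1·0.125·0.465 + 4·0.25·0.365 + 3·0.5·0.146 = 0.642125.

0.642125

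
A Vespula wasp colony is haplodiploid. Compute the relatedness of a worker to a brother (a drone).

Her haploid brother carries none of their father's genes and a random half of their mother's genome; that half matches the maternal half of her own genome with probability 1/2: r = 1/2 · 1/2 = 1/4.

0.25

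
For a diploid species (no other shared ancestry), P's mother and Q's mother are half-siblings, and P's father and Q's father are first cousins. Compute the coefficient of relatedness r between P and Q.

0.09375

Wright's path rule: contributions from independent ancestry routes add.
P and Q are related in two ways: half first cousins through their mothers (r = 1/16) and second cousins through their fathers (r = 1/32).
r = 1/16 + 1/32 = 3/32 = 0.09375.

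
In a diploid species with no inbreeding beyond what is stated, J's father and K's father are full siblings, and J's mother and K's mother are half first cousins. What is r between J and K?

Relatedness sums over independent paths through distinct common ancestors.
J and K are related in two ways: first cousins through their fathers (r = 1/8) and half second cousins through their mothers (r = 1/64).
r = 1/8 + 1/64 = 9/64 = 0.140625.

0.140625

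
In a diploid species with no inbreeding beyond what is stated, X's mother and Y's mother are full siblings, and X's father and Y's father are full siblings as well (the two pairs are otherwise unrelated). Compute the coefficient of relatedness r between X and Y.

0.25

Wright's path rule: contributions from independent ancestry routes add.
X and Y are related in two ways: first cousins through their mothers (r = 1/8) and first cousins through their fathers (r = 1/8) — i.e. double first cousins.
r = 1/8 + 1/8 = 0.25.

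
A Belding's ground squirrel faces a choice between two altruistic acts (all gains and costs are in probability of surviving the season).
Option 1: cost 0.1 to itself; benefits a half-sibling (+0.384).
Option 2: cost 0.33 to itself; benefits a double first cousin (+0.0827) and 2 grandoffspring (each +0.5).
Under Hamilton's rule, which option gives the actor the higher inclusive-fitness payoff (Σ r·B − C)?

Option 1: r to a half-sibling = 0.25.
Option 1: Σ r·B − C = (1·0.25·0.384) − 0.1 = -0.004.
Option 2: r to a double first cousin = 0.25.
Option 2: r to a grandoffspring = 0.25.
Option 2: Σ r·B − C = (1·0.25·0.0827 + 2·0.25·0.5) − 0.33 = -0.059325.
Option 1 has the higher net inclusive-fitness payoff.

Option 1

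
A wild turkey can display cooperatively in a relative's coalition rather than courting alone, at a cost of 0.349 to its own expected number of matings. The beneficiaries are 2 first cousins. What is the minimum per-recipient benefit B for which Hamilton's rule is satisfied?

r to a first cousin = 1/8 (first cousins share one grandparent pair — two paths of length 4: r = 2·(1/2)^4 = 1/8).
Hamilton's rule with n recipients of equal r: n·r·B > C, so B > C/(n·r) = 0.349/(2·0.125) = 1.396.

1.396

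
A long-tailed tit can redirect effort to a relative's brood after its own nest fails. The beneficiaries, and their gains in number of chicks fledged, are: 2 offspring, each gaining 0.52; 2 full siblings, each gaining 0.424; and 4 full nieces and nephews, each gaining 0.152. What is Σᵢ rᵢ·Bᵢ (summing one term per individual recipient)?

1.096

r to an offspring = 1/2 (one parent–offspring link: r = (1/2)^1 = 1/2).
r to a full sibling = 0.5 (full sibs share both parents — two paths of length 2: r = 2·(1/2)^2 = 1/2).
r to a full niece or nephew = 0.25 (full aunt/uncle↔niece/nephew: two paths of length 3 through the shared grandparent pair: r = 2·(1/2)^3 = 1/4).
Summing one r·B term per recipient: 2·0.5·0.52 + 2·0.5·0.424 + 4·0.25·0.152 = 1.096.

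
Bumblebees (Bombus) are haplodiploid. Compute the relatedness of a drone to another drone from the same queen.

0.5

Haploid brothers each carry a random half of the queen's diploid genome, so on average they share half: r = 1/2.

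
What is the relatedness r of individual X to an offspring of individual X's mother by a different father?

Each parent–offspring link contributes a factor of 1/2, and independent paths through distinct common ancestors add.
Half-sibs share one parent — one path of length 2: r = (1/2)^2 = 1/4.

0.25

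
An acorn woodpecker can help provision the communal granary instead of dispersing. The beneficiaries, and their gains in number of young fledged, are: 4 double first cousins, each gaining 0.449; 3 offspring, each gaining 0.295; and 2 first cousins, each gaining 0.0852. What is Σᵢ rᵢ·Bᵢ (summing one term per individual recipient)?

r to a double first cousin = 1/4 (double first cousins share both grandparent pairs — four paths of length 4: r = 4·(1/2)^4 = 1/4).
r to an offspring = 1/2 (one parent–offspring link: r = (1/2)^1 = 1/2).
r to a first cousin = 1/8 (first cousins share one grandparent pair — two paths of length 4: r = 2·(1/2)^4 = 1/8).
Summing one r·B term per recipient: 4·0.25·0.449 + 3·0.5·0.295 + 2·0.125·0.0852 = 0.9128.

0.9128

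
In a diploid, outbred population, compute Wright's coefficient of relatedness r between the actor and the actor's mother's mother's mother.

Each parent–offspring link contributes a factor of 1/2, and independent paths through distinct common ancestors add.
Three parent–offspring links: r = (1/2)^3 = 1/8.

0.125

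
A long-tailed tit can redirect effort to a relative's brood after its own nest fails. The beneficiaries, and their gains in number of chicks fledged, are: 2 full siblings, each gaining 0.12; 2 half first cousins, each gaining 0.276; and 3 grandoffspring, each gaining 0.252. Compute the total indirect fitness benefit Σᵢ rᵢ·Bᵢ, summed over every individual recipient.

0.3435

r to a full sibling = 0.5 (full sibs share both parents — two paths of length 2: r = 2·(1/2)^2 = 1/2).
r to a half first cousin = 1/16 (half first cousins share one grandparent — one path of length 4: r = (1/2)^4 = 1/16).
r to a grandoffspring = 1/4 (two parent–offspring links: r = (1/2)^2 = 1/4).
Summing one r·B term per recipient: 2·0.5·0.12 + 2·0.0625·0.276 + 3·0.25·0.252 = 0.3435.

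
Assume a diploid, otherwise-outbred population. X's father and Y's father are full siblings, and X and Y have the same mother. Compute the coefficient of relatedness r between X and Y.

Wright's path rule: contributions from independent ancestry routes add.
X and Y are related in two ways: first cousins through their fathers (r = 1/8) and half-sibs through their shared mother (r = 1/4).
r = 1/8 + 1/4 = 3/8 = 0.375.

0.375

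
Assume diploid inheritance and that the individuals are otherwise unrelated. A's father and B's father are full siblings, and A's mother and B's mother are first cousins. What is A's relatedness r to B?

With two independent routes of shared ancestry, r is the sum of the two contributions.
A and B are related in two ways: first cousins through their fathers (r = 1/8) and second cousins through their mothers (r = 1/32).
r = 1/8 + 1/32 = 5/32 = 0.15625.

0.15625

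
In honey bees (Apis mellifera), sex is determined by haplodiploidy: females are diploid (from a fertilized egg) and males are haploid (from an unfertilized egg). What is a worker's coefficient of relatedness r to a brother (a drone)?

0.25

Her haploid brother carries none of their father's genes and a random half of their mother's genome; that half matches the maternal half of her own genome with probability 1/2: r = 1/2 · 1/2 = 1/4.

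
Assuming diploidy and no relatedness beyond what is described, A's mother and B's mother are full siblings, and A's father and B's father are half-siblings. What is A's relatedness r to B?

Wright's path rule: contributions from independent ancestry routes add.
A and B are related in two ways: first cousins through their mothers (r = 1/8) and half first cousins through their fathers (r = 1/16).
r = 1/8 + 1/16 = 3/16 = 0.1875.

0.1875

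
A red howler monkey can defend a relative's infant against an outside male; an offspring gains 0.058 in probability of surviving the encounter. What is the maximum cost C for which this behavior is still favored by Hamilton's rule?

r to an offspring = 1/2 (one parent–offspring link: r = (1/2)^1 = 1/2).
Hamilton's rule: n·r·B > C, so the trait is favored while C < n·r·B = 1·0.5·0.058 = 0.029.

0.029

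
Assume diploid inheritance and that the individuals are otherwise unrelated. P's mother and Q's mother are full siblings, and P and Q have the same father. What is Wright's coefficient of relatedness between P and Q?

Wright's path rule: contributions from independent ancestry routes add.
P and Q are related in two ways: first cousins through their mothers (r = 1/8) and half-sibs through their shared father (r = 1/4).
r = 1/8 + 1/4 = 0.375.

0.375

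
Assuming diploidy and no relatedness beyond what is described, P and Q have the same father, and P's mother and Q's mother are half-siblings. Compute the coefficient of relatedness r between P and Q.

0.3125

With two independent routes of shared ancestry, r is the sum of the two contributions.
P and Q are related in two ways: half-sibs through their shared father (r = 1/4) and half first cousins through their mothers (r = 1/16).
r = 1/4 + 1/16 = 5/16 = 0.3125.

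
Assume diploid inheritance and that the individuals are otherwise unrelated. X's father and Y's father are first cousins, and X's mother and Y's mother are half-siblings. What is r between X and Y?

0.09375

Relatedness sums over independent paths through distinct common ancestors.
X and Y are related in two ways: second cousins through their fathers (r = 1/32) and half first cousins through their mothers (r = 1/16).
r = 1/32 + 1/16 = 3/32 = 0.09375.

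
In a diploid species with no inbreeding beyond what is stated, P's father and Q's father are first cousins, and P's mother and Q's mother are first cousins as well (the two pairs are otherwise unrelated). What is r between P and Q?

0.0625

With two independent routes of shared ancestry, r is the sum of the two contributions.
P and Q are related in two ways: second cousins through their fathers (r = 1/32) and second cousins through their mothers (r = 1/32).
r = 1/32 + 1/32 = 1/16 = 0.0625.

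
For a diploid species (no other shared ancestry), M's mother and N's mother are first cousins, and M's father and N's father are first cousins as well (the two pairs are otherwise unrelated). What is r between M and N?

Independent pedigree routes through distinct common ancestors add.
M and N are related in two ways: second cousins through their mothers (r = 1/32) and second cousins through their fathers (r = 1/32).
r = 1/32 + 1/32 = 0.0625.

0.0625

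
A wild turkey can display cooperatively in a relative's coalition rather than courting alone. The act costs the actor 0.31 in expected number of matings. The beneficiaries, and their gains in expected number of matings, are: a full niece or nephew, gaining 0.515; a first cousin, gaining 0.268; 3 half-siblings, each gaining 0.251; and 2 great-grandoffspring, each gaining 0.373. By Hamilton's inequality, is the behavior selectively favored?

Yes

Hamilton's rule: the trait is favored when the sum of r·B over every recipient exceeds the actor's cost C.
r to a full niece or nephew = 1/4 (full aunt/uncle↔niece/nephew: two paths of length 3 through the shared grandparent pair: r = 2·(1/2)^3 = 1/4).
r to a first cousin = 0.125 (first cousins share one grandparent pair — two paths of length 4: r = 2·(1/2)^4 = 1/8).
r to a half-sibling = 0.25 (half-sibs share one parent — one path of length 2: r = (1/2)^2 = 1/4).
r to a great-grandoffspring = 1/8 (three parent–offspring links: r = (1/2)^3 = 1/8).
Summing one r·B term per recipient: 1·0.25·0.515 + 1·0.125·0.268 + 3·0.25·0.251 + 2·0.125·0.373 = 0.44375.
0.44375 > 0.31: the indirect benefit exceeds the cost.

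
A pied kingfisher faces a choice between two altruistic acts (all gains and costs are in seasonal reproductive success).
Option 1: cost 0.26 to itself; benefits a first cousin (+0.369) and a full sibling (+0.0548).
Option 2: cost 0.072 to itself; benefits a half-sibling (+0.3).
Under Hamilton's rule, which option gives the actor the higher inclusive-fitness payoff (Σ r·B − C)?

Option 2

Option 1: r to a first cousin = 0.125.
Option 1: r to a full sibling = 0.5.
Option 1: Σ r·B − C = (1·0.125·0.369 + 1·0.5·0.0548) − 0.26 = -0.186475.
Option 2: r to a half-sibling = 0.25.
Option 2: Σ r·B − C = (1·0.25·0.3) − 0.072 = 0.003.
Option 2 has the higher net inclusive-fitness payoff.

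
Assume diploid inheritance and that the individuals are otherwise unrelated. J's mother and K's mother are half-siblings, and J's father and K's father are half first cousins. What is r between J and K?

Wright's path rule: contributions from independent ancestry routes add.
J and K are related in two ways: half first cousins through their mothers (r = 1/16) and half second cousins through their fathers (r = 1/64).
r = 1/16 + 1/64 = 0.078125.

0.078125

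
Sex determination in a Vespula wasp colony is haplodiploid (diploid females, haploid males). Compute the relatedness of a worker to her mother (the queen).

0.5

One meiotic link between diploid queen and diploid daughter: r = 1/2.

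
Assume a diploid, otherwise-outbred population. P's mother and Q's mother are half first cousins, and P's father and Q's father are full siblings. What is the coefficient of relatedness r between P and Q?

0.140625

Relatedness sums over independent paths through distinct common ancestors.
P and Q are related in two ways: half second cousins through their mothers (r = 1/64) and first cousins through their fathers (r = 1/8).
r = 1/64 + 1/8 = 0.140625.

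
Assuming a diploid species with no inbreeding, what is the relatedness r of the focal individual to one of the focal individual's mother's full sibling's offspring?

0.125

Each parent–offspring link contributes a factor of 1/2, and independent paths through distinct common ancestors add.
First cousins share one grandparent pair — two paths of length 4: r = 2·(1/2)^4 = 1/8.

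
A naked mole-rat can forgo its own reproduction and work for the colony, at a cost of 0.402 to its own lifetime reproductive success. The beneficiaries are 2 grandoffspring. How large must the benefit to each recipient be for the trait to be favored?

r to a grandoffspring = 1/4 (two parent–offspring links: r = (1/2)^2 = 1/4).
Hamilton's rule with n recipients of equal r: n·r·B > C, so B > C/(n·r) = 0.402/(2·0.25) = 0.804.

0.804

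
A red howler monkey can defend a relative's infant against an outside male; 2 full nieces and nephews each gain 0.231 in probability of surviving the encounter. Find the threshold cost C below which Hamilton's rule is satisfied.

r to a full niece or nephew = 1/4 (full aunt/uncle↔niece/nephew: two paths of length 3 through the shared grandparent pair: r = 2·(1/2)^3 = 1/4).
Hamilton's rule: n·r·B > C, so the trait is favored while C < n·r·B = 2·0.25·0.231 = 0.1155.

0.1155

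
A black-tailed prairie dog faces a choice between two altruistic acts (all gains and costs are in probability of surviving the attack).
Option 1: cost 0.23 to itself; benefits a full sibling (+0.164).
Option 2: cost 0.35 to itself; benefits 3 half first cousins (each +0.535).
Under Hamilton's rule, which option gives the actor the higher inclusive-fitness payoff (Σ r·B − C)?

Option 1

Option 1: r to a full sibling = 0.5.
Option 1: Σ r·B − C = (1·0.5·0.164) − 0.23 = -0.148.
Option 2: r to a half first cousin = 0.0625.
Option 2: Σ r·B − C = (3·0.0625·0.535) − 0.35 = -0.2496875.
Option 1 has the higher net inclusive-fitness payoff.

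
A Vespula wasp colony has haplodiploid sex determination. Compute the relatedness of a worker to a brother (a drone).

0.25

Her haploid brother carries none of their father's genes and a random half of their mother's genome; that half matches the maternal half of her own genome with probability 1/2: r = 1/2 · 1/2 = 1/4.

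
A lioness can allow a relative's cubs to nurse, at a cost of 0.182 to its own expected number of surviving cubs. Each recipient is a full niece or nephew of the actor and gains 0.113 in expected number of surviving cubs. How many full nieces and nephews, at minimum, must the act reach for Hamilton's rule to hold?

r to a full niece or nephew = 1/4 (full aunt/uncle↔niece/nephew: two paths of length 3 through the shared grandparent pair: r = 2·(1/2)^3 = 1/4).
Hamilton's rule: n·r·B > C  ⇒  n > C/(r·B) = 0.182/(0.25·0.113) = 6.442.
The smallest integer exceeding 6.442 is 7.

7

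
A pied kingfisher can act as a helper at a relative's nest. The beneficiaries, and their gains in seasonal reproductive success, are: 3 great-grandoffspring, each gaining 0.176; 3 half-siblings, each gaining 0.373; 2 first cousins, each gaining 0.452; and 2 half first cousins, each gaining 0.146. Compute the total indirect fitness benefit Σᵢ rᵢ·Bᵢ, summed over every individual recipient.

0.477

r to a great-grandoffspring = 1/8 (three parent–offspring links: r = (1/2)^3 = 1/8).
r to a half-sibling = 1/4 (half-sibs share one parent — one path of length 2: r = (1/2)^2 = 1/4).
r to a first cousin = 0.125 (first cousins share one grandparent pair — two paths of length 4: r = 2·(1/2)^4 = 1/8).
r to a half first cousin = 0.0625 (half first cousins share one grandparent — one path of length 4: r = (1/2)^4 = 1/16).
Summing one r·B term per recipient: 3·0.125·0.176 + 3·0.25·0.373 + 2·0.125·0.452 + 2·0.0625·0.146 = 0.477.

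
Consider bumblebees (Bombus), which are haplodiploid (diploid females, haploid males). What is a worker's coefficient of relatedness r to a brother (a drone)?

0.25

Her haploid brother carries none of their father's genes and a random half of their mother's genome; that half matches the maternal half of her own genome with probability 1/2: r = 1/2 · 1/2 = 1/4.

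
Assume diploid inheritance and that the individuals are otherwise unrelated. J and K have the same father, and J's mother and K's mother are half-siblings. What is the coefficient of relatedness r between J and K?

0.3125

Relatedness sums over independent paths through distinct common ancestors.
J and K are related in two ways: half-sibs through their shared father (r = 1/4) and half first cousins through their mothers (r = 1/16).
r = 1/4 + 1/16 = 5/16 = 0.3125.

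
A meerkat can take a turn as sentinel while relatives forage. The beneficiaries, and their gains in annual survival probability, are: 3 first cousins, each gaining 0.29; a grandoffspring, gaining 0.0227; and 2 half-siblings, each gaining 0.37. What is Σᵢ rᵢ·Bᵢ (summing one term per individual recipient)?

r to a first cousin = 0.125 (first cousins share one grandparent pair — two paths of length 4: r = 2·(1/2)^4 = 1/8).
r to a grandoffspring = 1/4 (two parent–offspring links: r = (1/2)^2 = 1/4).
r to a half-sibling = 1/4 (half-sibs share one parent — one path of length 2: r = (1/2)^2 = 1/4).
Summing one r·B term per recipient: 3·0.125·0.29 + 1·0.25·0.0227 + 2·0.25·0.37 = 0.299425.

0.299425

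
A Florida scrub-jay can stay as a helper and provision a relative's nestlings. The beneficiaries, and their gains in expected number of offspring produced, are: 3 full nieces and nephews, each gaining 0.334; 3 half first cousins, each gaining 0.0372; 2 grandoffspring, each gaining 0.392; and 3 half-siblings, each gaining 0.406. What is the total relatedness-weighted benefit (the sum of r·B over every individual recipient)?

r to a full niece or nephew = 0.25 (full aunt/uncle↔niece/nephew: two paths of length 3 through the shared grandparent pair: r = 2·(1/2)^3 = 1/4).
r to a half first cousin = 1/16 (half first cousins share one grandparent — one path of length 4: r = (1/2)^4 = 1/16).
r to a grandoffspring = 1/4 (two parent–offspring links: r = (1/2)^2 = 1/4).
r to a half-sibling = 0.25 (half-sibs share one parent — one path of length 2: r = (1/2)^2 = 1/4).
Summing one r·B term per recipient: 3·0.25·0.334 + 3·0.0625·0.0372 + 2·0.25·0.392 + 3·0.25·0.406 = 0.757975.

0.757975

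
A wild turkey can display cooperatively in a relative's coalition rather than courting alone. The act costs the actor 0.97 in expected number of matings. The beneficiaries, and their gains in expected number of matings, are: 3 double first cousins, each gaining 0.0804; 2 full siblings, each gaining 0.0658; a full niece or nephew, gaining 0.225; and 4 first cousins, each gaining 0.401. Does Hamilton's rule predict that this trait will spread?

Hamilton's rule: the trait is favored when the sum of r·B over every recipient exceeds the actor's cost C.
r to a double first cousin = 1/4 (double first cousins share both grandparent pairs — four paths of length 4: r = 4·(1/2)^4 = 1/4).
r to a full sibling = 0.5 (full sibs share both parents — two paths of length 2: r = 2·(1/2)^2 = 1/2).
r to a full niece or nephew = 0.25 (full aunt/uncle↔niece/nephew: two paths of length 3 through the shared grandparent pair: r = 2·(1/2)^3 = 1/4).
r to a first cousin = 1/8 (first cousins share one grandparent pair — two paths of length 4: r = 2·(1/2)^4 = 1/8).
Summing one r·B term per recipient: 3·0.25·0.0804 + 2·0.5·0.0658 + 1·0.25·0.225 + 4·0.125·0.401 = 0.38285.
0.38285 < 0.97: the indirect benefit is less than the cost.

No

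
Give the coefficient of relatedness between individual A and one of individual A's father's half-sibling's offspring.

0.0625

Each parent–offspring link contributes a factor of 1/2, and independent paths through distinct common ancestors add.
Half first cousins share one grandparent — one path of length 4: r = (1/2)^4 = 1/16.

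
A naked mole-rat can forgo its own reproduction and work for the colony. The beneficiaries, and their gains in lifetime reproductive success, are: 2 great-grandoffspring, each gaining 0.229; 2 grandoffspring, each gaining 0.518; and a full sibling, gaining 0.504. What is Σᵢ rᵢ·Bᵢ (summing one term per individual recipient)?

0.56825

r to a great-grandoffspring = 0.125 (three parent–offspring links: r = (1/2)^3 = 1/8).
r to a grandoffspring = 0.25 (two parent–offspring links: r = (1/2)^2 = 1/4).
r to a full sibling = 0.5 (full sibs share both parents — two paths of length 2: r = 2·(1/2)^2 = 1/2).
Summing one r·B term per recipient: 2·0.125·0.229 + 2·0.25·0.518 + 1·0.5·0.504 = 0.56825.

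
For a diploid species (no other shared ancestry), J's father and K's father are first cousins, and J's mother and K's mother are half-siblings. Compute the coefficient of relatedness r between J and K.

Wright's path rule: contributions from independent ancestry routes add.
J and K are related in two ways: second cousins through their fathers (r = 1/32) and half first cousins through their mothers (r = 1/16).
r = 1/32 + 1/16 = 3/32 = 0.09375.

0.09375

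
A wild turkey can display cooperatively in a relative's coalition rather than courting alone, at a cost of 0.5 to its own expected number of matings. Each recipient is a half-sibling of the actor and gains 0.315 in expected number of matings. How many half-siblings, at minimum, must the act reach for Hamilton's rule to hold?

r to a half-sibling = 0.25 (half-sibs share one parent — one path of length 2: r = (1/2)^2 = 1/4).
Hamilton's rule: n·r·B > C  ⇒  n > C/(r·B) = 0.5/(0.25·0.315) = 6.349.
The smallest integer exceeding 6.349 is 7.

7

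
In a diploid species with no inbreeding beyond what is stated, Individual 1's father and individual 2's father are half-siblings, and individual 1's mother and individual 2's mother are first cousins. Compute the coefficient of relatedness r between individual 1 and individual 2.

0.09375

Independent pedigree routes through distinct common ancestors add.
Individual 1 and individual 2 are related in two ways: half first cousins through their fathers (r = 1/16) and second cousins through their mothers (r = 1/32).
r = 1/16 + 1/32 = 0.09375.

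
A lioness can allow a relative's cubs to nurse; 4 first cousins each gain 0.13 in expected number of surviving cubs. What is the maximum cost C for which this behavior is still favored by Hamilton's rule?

r to a first cousin = 0.125 (first cousins share one grandparent pair — two paths of length 4: r = 2·(1/2)^4 = 1/8).
Hamilton's rule: n·r·B > C, so the trait is favored while C < n·r·B = 4·0.125·0.13 = 0.065.

0.065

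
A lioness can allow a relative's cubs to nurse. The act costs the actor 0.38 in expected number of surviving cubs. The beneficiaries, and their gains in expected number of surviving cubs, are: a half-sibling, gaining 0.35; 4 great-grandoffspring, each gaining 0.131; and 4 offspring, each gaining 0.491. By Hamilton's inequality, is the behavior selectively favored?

Yes

Hamilton's rule: the trait is favored when the sum of r·B over every recipient exceeds the actor's cost C.
r to a half-sibling = 0.25 (half-sibs share one parent — one path of length 2: r = (1/2)^2 = 1/4).
r to a great-grandoffspring = 0.125 (three parent–offspring links: r = (1/2)^3 = 1/8).
r to an offspring = 0.5 (one parent–offspring link: r = (1/2)^1 = 1/2).
Summing one r·B term per recipient: 1·0.25·0.35 + 4·0.125·0.131 + 4·0.5·0.491 = 1.135.
1.135 > 0.38: the indirect benefit exceeds the cost.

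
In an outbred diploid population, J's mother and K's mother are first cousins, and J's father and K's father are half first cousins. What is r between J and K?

0.046875

Relatedness sums over independent paths through distinct common ancestors.
J and K are related in two ways: second cousins through their mothers (r = 1/32) and half second cousins through their fathers (r = 1/64).
r = 1/32 + 1/64 = 0.046875.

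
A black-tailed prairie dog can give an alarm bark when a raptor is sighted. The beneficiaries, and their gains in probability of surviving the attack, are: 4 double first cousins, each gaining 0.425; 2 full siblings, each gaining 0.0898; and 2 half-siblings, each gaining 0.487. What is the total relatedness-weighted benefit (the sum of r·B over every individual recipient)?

r to a double first cousin = 0.25 (double first cousins share both grandparent pairs — four paths of length 4: r = 4·(1/2)^4 = 1/4).
r to a full sibling = 0.5 (full sibs share both parents — two paths of length 2: r = 2·(1/2)^2 = 1/2).
r to a half-sibling = 0.25 (half-sibs share one parent — one path of length 2: r = (1/2)^2 = 1/4).
Summing one r·B term per recipient: 4·0.25·0.425 + 2·0.5·0.0898 + 2·0.25·0.487 = 0.7583.

0.7583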